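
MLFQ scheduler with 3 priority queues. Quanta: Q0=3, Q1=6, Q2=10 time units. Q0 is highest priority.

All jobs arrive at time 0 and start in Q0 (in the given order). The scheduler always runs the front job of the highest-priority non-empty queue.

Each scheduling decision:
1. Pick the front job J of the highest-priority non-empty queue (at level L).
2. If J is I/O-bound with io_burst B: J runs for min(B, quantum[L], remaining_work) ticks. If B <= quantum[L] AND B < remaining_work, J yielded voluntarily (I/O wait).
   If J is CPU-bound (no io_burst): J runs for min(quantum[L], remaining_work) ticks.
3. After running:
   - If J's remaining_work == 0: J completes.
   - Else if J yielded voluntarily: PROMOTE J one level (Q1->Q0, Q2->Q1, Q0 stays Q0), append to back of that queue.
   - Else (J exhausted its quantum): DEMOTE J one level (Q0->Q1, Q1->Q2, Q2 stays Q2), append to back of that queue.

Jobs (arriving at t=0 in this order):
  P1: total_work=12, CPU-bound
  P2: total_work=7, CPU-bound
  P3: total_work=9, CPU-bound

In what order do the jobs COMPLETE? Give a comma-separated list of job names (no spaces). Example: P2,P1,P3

Answer: P2,P3,P1

Derivation:
t=0-3: P1@Q0 runs 3, rem=9, quantum used, demote→Q1. Q0=[P2,P3] Q1=[P1] Q2=[]
t=3-6: P2@Q0 runs 3, rem=4, quantum used, demote→Q1. Q0=[P3] Q1=[P1,P2] Q2=[]
t=6-9: P3@Q0 runs 3, rem=6, quantum used, demote→Q1. Q0=[] Q1=[P1,P2,P3] Q2=[]
t=9-15: P1@Q1 runs 6, rem=3, quantum used, demote→Q2. Q0=[] Q1=[P2,P3] Q2=[P1]
t=15-19: P2@Q1 runs 4, rem=0, completes. Q0=[] Q1=[P3] Q2=[P1]
t=19-25: P3@Q1 runs 6, rem=0, completes. Q0=[] Q1=[] Q2=[P1]
t=25-28: P1@Q2 runs 3, rem=0, completes. Q0=[] Q1=[] Q2=[]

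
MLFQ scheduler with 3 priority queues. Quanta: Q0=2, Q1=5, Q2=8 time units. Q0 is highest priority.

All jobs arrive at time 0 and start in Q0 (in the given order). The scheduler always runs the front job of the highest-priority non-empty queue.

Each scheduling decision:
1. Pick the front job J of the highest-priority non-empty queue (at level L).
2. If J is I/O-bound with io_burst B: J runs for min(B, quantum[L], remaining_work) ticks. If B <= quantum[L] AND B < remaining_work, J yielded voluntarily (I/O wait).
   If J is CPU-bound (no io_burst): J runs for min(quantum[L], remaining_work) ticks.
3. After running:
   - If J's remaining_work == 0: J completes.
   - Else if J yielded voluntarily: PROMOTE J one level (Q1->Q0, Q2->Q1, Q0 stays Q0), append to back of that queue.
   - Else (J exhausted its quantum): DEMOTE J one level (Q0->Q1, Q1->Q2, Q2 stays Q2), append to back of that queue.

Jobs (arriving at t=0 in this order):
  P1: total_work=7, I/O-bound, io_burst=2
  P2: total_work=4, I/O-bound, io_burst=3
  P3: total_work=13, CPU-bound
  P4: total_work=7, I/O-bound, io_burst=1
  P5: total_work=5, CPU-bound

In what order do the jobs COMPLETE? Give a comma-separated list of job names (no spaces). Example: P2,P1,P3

t=0-2: P1@Q0 runs 2, rem=5, I/O yield, promote→Q0. Q0=[P2,P3,P4,P5,P1] Q1=[] Q2=[]
t=2-4: P2@Q0 runs 2, rem=2, quantum used, demote→Q1. Q0=[P3,P4,P5,P1] Q1=[P2] Q2=[]
t=4-6: P3@Q0 runs 2, rem=11, quantum used, demote→Q1. Q0=[P4,P5,P1] Q1=[P2,P3] Q2=[]
t=6-7: P4@Q0 runs 1, rem=6, I/O yield, promote→Q0. Q0=[P5,P1,P4] Q1=[P2,P3] Q2=[]
t=7-9: P5@Q0 runs 2, rem=3, quantum used, demote→Q1. Q0=[P1,P4] Q1=[P2,P3,P5] Q2=[]
t=9-11: P1@Q0 runs 2, rem=3, I/O yield, promote→Q0. Q0=[P4,P1] Q1=[P2,P3,P5] Q2=[]
t=11-12: P4@Q0 runs 1, rem=5, I/O yield, promote→Q0. Q0=[P1,P4] Q1=[P2,P3,P5] Q2=[]
t=12-14: P1@Q0 runs 2, rem=1, I/O yield, promote→Q0. Q0=[P4,P1] Q1=[P2,P3,P5] Q2=[]
t=14-15: P4@Q0 runs 1, rem=4, I/O yield, promote→Q0. Q0=[P1,P4] Q1=[P2,P3,P5] Q2=[]
t=15-16: P1@Q0 runs 1, rem=0, completes. Q0=[P4] Q1=[P2,P3,P5] Q2=[]
t=16-17: P4@Q0 runs 1, rem=3, I/O yield, promote→Q0. Q0=[P4] Q1=[P2,P3,P5] Q2=[]
t=17-18: P4@Q0 runs 1, rem=2, I/O yield, promote→Q0. Q0=[P4] Q1=[P2,P3,P5] Q2=[]
t=18-19: P4@Q0 runs 1, rem=1, I/O yield, promote→Q0. Q0=[P4] Q1=[P2,P3,P5] Q2=[]
t=19-20: P4@Q0 runs 1, rem=0, completes. Q0=[] Q1=[P2,P3,P5] Q2=[]
t=20-22: P2@Q1 runs 2, rem=0, completes. Q0=[] Q1=[P3,P5] Q2=[]
t=22-27: P3@Q1 runs 5, rem=6, quantum used, demote→Q2. Q0=[] Q1=[P5] Q2=[P3]
t=27-30: P5@Q1 runs 3, rem=0, completes. Q0=[] Q1=[] Q2=[P3]
t=30-36: P3@Q2 runs 6, rem=0, completes. Q0=[] Q1=[] Q2=[]

Answer: P1,P4,P2,P5,P3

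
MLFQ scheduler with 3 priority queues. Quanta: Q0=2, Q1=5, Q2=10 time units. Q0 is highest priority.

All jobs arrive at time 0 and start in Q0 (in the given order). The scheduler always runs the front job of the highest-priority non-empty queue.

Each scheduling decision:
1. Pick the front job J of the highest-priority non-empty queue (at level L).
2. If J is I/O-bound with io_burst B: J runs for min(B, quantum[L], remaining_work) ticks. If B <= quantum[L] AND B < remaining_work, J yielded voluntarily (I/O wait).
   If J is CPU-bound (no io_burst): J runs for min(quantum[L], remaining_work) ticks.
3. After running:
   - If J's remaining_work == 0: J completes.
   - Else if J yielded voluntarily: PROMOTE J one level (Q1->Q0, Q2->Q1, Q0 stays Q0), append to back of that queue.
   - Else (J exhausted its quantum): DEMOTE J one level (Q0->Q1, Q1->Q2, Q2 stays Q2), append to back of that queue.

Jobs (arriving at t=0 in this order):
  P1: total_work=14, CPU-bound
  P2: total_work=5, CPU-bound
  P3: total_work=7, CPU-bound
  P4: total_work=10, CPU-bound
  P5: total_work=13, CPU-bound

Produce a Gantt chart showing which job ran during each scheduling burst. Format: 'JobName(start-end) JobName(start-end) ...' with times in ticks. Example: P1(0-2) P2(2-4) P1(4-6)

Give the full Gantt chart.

Answer: P1(0-2) P2(2-4) P3(4-6) P4(6-8) P5(8-10) P1(10-15) P2(15-18) P3(18-23) P4(23-28) P5(28-33) P1(33-40) P4(40-43) P5(43-49)

Derivation:
t=0-2: P1@Q0 runs 2, rem=12, quantum used, demote→Q1. Q0=[P2,P3,P4,P5] Q1=[P1] Q2=[]
t=2-4: P2@Q0 runs 2, rem=3, quantum used, demote→Q1. Q0=[P3,P4,P5] Q1=[P1,P2] Q2=[]
t=4-6: P3@Q0 runs 2, rem=5, quantum used, demote→Q1. Q0=[P4,P5] Q1=[P1,P2,P3] Q2=[]
t=6-8: P4@Q0 runs 2, rem=8, quantum used, demote→Q1. Q0=[P5] Q1=[P1,P2,P3,P4] Q2=[]
t=8-10: P5@Q0 runs 2, rem=11, quantum used, demote→Q1. Q0=[] Q1=[P1,P2,P3,P4,P5] Q2=[]
t=10-15: P1@Q1 runs 5, rem=7, quantum used, demote→Q2. Q0=[] Q1=[P2,P3,P4,P5] Q2=[P1]
t=15-18: P2@Q1 runs 3, rem=0, completes. Q0=[] Q1=[P3,P4,P5] Q2=[P1]
t=18-23: P3@Q1 runs 5, rem=0, completes. Q0=[] Q1=[P4,P5] Q2=[P1]
t=23-28: P4@Q1 runs 5, rem=3, quantum used, demote→Q2. Q0=[] Q1=[P5] Q2=[P1,P4]
t=28-33: P5@Q1 runs 5, rem=6, quantum used, demote→Q2. Q0=[] Q1=[] Q2=[P1,P4,P5]
t=33-40: P1@Q2 runs 7, rem=0, completes. Q0=[] Q1=[] Q2=[P4,P5]
t=40-43: P4@Q2 runs 3, rem=0, completes. Q0=[] Q1=[] Q2=[P5]
t=43-49: P5@Q2 runs 6, rem=0, completes. Q0=[] Q1=[] Q2=[]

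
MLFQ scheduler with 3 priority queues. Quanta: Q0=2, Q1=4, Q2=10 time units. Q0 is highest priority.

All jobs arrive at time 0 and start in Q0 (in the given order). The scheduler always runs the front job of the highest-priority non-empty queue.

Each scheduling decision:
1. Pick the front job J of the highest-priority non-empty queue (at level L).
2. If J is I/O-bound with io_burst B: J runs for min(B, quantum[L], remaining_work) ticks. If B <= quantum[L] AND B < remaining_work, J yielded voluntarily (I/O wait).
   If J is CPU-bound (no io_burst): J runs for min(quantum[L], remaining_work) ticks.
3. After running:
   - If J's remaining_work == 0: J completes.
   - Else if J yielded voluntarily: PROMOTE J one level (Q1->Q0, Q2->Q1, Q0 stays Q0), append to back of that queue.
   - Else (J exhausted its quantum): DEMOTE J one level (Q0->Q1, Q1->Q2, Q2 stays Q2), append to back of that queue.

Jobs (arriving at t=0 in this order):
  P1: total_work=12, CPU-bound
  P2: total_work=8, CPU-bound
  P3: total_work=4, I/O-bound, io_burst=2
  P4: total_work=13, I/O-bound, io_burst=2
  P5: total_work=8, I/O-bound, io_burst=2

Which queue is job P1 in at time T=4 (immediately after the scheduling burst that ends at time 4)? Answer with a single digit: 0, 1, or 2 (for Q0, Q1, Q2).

t=0-2: P1@Q0 runs 2, rem=10, quantum used, demote→Q1. Q0=[P2,P3,P4,P5] Q1=[P1] Q2=[]
t=2-4: P2@Q0 runs 2, rem=6, quantum used, demote→Q1. Q0=[P3,P4,P5] Q1=[P1,P2] Q2=[]
t=4-6: P3@Q0 runs 2, rem=2, I/O yield, promote→Q0. Q0=[P4,P5,P3] Q1=[P1,P2] Q2=[]
t=6-8: P4@Q0 runs 2, rem=11, I/O yield, promote→Q0. Q0=[P5,P3,P4] Q1=[P1,P2] Q2=[]
t=8-10: P5@Q0 runs 2, rem=6, I/O yield, promote→Q0. Q0=[P3,P4,P5] Q1=[P1,P2] Q2=[]
t=10-12: P3@Q0 runs 2, rem=0, completes. Q0=[P4,P5] Q1=[P1,P2] Q2=[]
t=12-14: P4@Q0 runs 2, rem=9, I/O yield, promote→Q0. Q0=[P5,P4] Q1=[P1,P2] Q2=[]
t=14-16: P5@Q0 runs 2, rem=4, I/O yield, promote→Q0. Q0=[P4,P5] Q1=[P1,P2] Q2=[]
t=16-18: P4@Q0 runs 2, rem=7, I/O yield, promote→Q0. Q0=[P5,P4] Q1=[P1,P2] Q2=[]
t=18-20: P5@Q0 runs 2, rem=2, I/O yield, promote→Q0. Q0=[P4,P5] Q1=[P1,P2] Q2=[]
t=20-22: P4@Q0 runs 2, rem=5, I/O yield, promote→Q0. Q0=[P5,P4] Q1=[P1,P2] Q2=[]
t=22-24: P5@Q0 runs 2, rem=0, completes. Q0=[P4] Q1=[P1,P2] Q2=[]
t=24-26: P4@Q0 runs 2, rem=3, I/O yield, promote→Q0. Q0=[P4] Q1=[P1,P2] Q2=[]
t=26-28: P4@Q0 runs 2, rem=1, I/O yield, promote→Q0. Q0=[P4] Q1=[P1,P2] Q2=[]
t=28-29: P4@Q0 runs 1, rem=0, completes. Q0=[] Q1=[P1,P2] Q2=[]
t=29-33: P1@Q1 runs 4, rem=6, quantum used, demote→Q2. Q0=[] Q1=[P2] Q2=[P1]
t=33-37: P2@Q1 runs 4, rem=2, quantum used, demote→Q2. Q0=[] Q1=[] Q2=[P1,P2]
t=37-43: P1@Q2 runs 6, rem=0, completes. Q0=[] Q1=[] Q2=[P2]
t=43-45: P2@Q2 runs 2, rem=0, completes. Q0=[] Q1=[] Q2=[]

Answer: 1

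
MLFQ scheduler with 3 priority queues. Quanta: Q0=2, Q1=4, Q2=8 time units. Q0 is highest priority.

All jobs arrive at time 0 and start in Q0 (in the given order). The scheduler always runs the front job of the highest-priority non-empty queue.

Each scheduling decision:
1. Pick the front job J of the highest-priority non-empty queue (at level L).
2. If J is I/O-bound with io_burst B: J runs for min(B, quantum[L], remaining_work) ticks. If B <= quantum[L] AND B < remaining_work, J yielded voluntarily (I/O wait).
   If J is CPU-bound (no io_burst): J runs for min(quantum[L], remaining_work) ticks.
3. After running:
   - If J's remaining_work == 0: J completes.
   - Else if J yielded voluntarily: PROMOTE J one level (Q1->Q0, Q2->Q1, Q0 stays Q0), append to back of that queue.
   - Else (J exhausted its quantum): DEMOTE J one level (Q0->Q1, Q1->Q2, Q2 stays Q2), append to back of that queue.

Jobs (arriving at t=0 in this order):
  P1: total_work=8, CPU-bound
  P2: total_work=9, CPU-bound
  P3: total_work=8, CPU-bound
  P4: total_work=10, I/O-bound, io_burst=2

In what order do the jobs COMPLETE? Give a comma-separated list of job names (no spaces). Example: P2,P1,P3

t=0-2: P1@Q0 runs 2, rem=6, quantum used, demote→Q1. Q0=[P2,P3,P4] Q1=[P1] Q2=[]
t=2-4: P2@Q0 runs 2, rem=7, quantum used, demote→Q1. Q0=[P3,P4] Q1=[P1,P2] Q2=[]
t=4-6: P3@Q0 runs 2, rem=6, quantum used, demote→Q1. Q0=[P4] Q1=[P1,P2,P3] Q2=[]
t=6-8: P4@Q0 runs 2, rem=8, I/O yield, promote→Q0. Q0=[P4] Q1=[P1,P2,P3] Q2=[]
t=8-10: P4@Q0 runs 2, rem=6, I/O yield, promote→Q0. Q0=[P4] Q1=[P1,P2,P3] Q2=[]
t=10-12: P4@Q0 runs 2, rem=4, I/O yield, promote→Q0. Q0=[P4] Q1=[P1,P2,P3] Q2=[]
t=12-14: P4@Q0 runs 2, rem=2, I/O yield, promote→Q0. Q0=[P4] Q1=[P1,P2,P3] Q2=[]
t=14-16: P4@Q0 runs 2, rem=0, completes. Q0=[] Q1=[P1,P2,P3] Q2=[]
t=16-20: P1@Q1 runs 4, rem=2, quantum used, demote→Q2. Q0=[] Q1=[P2,P3] Q2=[P1]
t=20-24: P2@Q1 runs 4, rem=3, quantum used, demote→Q2. Q0=[] Q1=[P3] Q2=[P1,P2]
t=24-28: P3@Q1 runs 4, rem=2, quantum used, demote→Q2. Q0=[] Q1=[] Q2=[P1,P2,P3]
t=28-30: P1@Q2 runs 2, rem=0, completes. Q0=[] Q1=[] Q2=[P2,P3]
t=30-33: P2@Q2 runs 3, rem=0, completes. Q0=[] Q1=[] Q2=[P3]
t=33-35: P3@Q2 runs 2, rem=0, completes. Q0=[] Q1=[] Q2=[]

Answer: P4,P1,P2,P3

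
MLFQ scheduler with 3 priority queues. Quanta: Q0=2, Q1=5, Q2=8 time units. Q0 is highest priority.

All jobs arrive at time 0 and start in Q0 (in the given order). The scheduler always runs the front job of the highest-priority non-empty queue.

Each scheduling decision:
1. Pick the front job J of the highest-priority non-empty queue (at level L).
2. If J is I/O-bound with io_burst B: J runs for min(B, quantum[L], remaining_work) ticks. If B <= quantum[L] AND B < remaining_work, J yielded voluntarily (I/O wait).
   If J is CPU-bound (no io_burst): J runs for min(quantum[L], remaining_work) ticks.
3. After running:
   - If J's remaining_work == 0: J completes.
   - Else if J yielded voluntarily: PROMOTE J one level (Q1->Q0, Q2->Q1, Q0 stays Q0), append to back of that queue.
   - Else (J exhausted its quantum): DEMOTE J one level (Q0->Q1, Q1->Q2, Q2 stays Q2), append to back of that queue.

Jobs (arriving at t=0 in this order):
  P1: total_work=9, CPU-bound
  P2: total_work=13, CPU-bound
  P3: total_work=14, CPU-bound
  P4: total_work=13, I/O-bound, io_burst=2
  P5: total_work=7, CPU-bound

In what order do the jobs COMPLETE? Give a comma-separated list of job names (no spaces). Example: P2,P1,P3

t=0-2: P1@Q0 runs 2, rem=7, quantum used, demote→Q1. Q0=[P2,P3,P4,P5] Q1=[P1] Q2=[]
t=2-4: P2@Q0 runs 2, rem=11, quantum used, demote→Q1. Q0=[P3,P4,P5] Q1=[P1,P2] Q2=[]
t=4-6: P3@Q0 runs 2, rem=12, quantum used, demote→Q1. Q0=[P4,P5] Q1=[P1,P2,P3] Q2=[]
t=6-8: P4@Q0 runs 2, rem=11, I/O yield, promote→Q0. Q0=[P5,P4] Q1=[P1,P2,P3] Q2=[]
t=8-10: P5@Q0 runs 2, rem=5, quantum used, demote→Q1. Q0=[P4] Q1=[P1,P2,P3,P5] Q2=[]
t=10-12: P4@Q0 runs 2, rem=9, I/O yield, promote→Q0. Q0=[P4] Q1=[P1,P2,P3,P5] Q2=[]
t=12-14: P4@Q0 runs 2, rem=7, I/O yield, promote→Q0. Q0=[P4] Q1=[P1,P2,P3,P5] Q2=[]
t=14-16: P4@Q0 runs 2, rem=5, I/O yield, promote→Q0. Q0=[P4] Q1=[P1,P2,P3,P5] Q2=[]
t=16-18: P4@Q0 runs 2, rem=3, I/O yield, promote→Q0. Q0=[P4] Q1=[P1,P2,P3,P5] Q2=[]
t=18-20: P4@Q0 runs 2, rem=1, I/O yield, promote→Q0. Q0=[P4] Q1=[P1,P2,P3,P5] Q2=[]
t=20-21: P4@Q0 runs 1, rem=0, completes. Q0=[] Q1=[P1,P2,P3,P5] Q2=[]
t=21-26: P1@Q1 runs 5, rem=2, quantum used, demote→Q2. Q0=[] Q1=[P2,P3,P5] Q2=[P1]
t=26-31: P2@Q1 runs 5, rem=6, quantum used, demote→Q2. Q0=[] Q1=[P3,P5] Q2=[P1,P2]
t=31-36: P3@Q1 runs 5, rem=7, quantum used, demote→Q2. Q0=[] Q1=[P5] Q2=[P1,P2,P3]
t=36-41: P5@Q1 runs 5, rem=0, completes. Q0=[] Q1=[] Q2=[P1,P2,P3]
t=41-43: P1@Q2 runs 2, rem=0, completes. Q0=[] Q1=[] Q2=[P2,P3]
t=43-49: P2@Q2 runs 6, rem=0, completes. Q0=[] Q1=[] Q2=[P3]
t=49-56: P3@Q2 runs 7, rem=0, completes. Q0=[] Q1=[] Q2=[]

Answer: P4,P5,P1,P2,P3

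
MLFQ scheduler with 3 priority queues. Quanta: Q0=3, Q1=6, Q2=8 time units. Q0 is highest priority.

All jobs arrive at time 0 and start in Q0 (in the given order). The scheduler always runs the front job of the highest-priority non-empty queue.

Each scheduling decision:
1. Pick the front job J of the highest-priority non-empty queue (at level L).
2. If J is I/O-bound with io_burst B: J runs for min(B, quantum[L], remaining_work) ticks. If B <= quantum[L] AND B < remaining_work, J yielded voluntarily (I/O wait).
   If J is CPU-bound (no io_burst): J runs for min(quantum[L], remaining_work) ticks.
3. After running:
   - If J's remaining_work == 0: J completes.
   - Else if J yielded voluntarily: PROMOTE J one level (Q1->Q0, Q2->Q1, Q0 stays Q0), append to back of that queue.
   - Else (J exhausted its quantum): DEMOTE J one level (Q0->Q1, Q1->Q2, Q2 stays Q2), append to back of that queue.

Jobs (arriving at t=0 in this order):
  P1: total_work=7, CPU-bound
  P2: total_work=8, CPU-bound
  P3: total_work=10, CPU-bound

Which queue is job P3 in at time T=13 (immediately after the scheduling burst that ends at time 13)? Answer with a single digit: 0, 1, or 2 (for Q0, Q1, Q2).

t=0-3: P1@Q0 runs 3, rem=4, quantum used, demote→Q1. Q0=[P2,P3] Q1=[P1] Q2=[]
t=3-6: P2@Q0 runs 3, rem=5, quantum used, demote→Q1. Q0=[P3] Q1=[P1,P2] Q2=[]
t=6-9: P3@Q0 runs 3, rem=7, quantum used, demote→Q1. Q0=[] Q1=[P1,P2,P3] Q2=[]
t=9-13: P1@Q1 runs 4, rem=0, completes. Q0=[] Q1=[P2,P3] Q2=[]
t=13-18: P2@Q1 runs 5, rem=0, completes. Q0=[] Q1=[P3] Q2=[]
t=18-24: P3@Q1 runs 6, rem=1, quantum used, demote→Q2. Q0=[] Q1=[] Q2=[P3]
t=24-25: P3@Q2 runs 1, rem=0, completes. Q0=[] Q1=[] Q2=[]

Answer: 1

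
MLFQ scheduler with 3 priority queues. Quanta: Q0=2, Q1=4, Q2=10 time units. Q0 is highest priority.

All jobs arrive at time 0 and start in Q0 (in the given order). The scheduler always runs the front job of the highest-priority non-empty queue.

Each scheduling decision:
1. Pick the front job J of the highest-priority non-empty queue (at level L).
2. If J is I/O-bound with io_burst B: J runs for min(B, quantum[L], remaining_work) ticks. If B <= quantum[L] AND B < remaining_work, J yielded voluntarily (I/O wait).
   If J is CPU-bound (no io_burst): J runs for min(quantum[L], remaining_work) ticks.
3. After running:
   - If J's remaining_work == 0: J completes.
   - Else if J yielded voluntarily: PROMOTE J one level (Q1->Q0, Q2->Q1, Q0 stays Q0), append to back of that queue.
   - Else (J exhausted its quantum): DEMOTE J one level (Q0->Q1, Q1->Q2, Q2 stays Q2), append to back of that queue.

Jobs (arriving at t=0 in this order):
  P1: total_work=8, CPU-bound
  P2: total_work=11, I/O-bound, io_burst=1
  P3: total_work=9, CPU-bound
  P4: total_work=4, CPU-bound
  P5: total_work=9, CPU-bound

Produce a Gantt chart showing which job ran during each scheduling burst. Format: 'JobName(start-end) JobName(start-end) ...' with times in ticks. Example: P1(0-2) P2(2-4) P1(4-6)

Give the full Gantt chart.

t=0-2: P1@Q0 runs 2, rem=6, quantum used, demote→Q1. Q0=[P2,P3,P4,P5] Q1=[P1] Q2=[]
t=2-3: P2@Q0 runs 1, rem=10, I/O yield, promote→Q0. Q0=[P3,P4,P5,P2] Q1=[P1] Q2=[]
t=3-5: P3@Q0 runs 2, rem=7, quantum used, demote→Q1. Q0=[P4,P5,P2] Q1=[P1,P3] Q2=[]
t=5-7: P4@Q0 runs 2, rem=2, quantum used, demote→Q1. Q0=[P5,P2] Q1=[P1,P3,P4] Q2=[]
t=7-9: P5@Q0 runs 2, rem=7, quantum used, demote→Q1. Q0=[P2] Q1=[P1,P3,P4,P5] Q2=[]
t=9-10: P2@Q0 runs 1, rem=9, I/O yield, promote→Q0. Q0=[P2] Q1=[P1,P3,P4,P5] Q2=[]
t=10-11: P2@Q0 runs 1, rem=8, I/O yield, promote→Q0. Q0=[P2] Q1=[P1,P3,P4,P5] Q2=[]
t=11-12: P2@Q0 runs 1, rem=7, I/O yield, promote→Q0. Q0=[P2] Q1=[P1,P3,P4,P5] Q2=[]
t=12-13: P2@Q0 runs 1, rem=6, I/O yield, promote→Q0. Q0=[P2] Q1=[P1,P3,P4,P5] Q2=[]
t=13-14: P2@Q0 runs 1, rem=5, I/O yield, promote→Q0. Q0=[P2] Q1=[P1,P3,P4,P5] Q2=[]
t=14-15: P2@Q0 runs 1, rem=4, I/O yield, promote→Q0. Q0=[P2] Q1=[P1,P3,P4,P5] Q2=[]
t=15-16: P2@Q0 runs 1, rem=3, I/O yield, promote→Q0. Q0=[P2] Q1=[P1,P3,P4,P5] Q2=[]
t=16-17: P2@Q0 runs 1, rem=2, I/O yield, promote→Q0. Q0=[P2] Q1=[P1,P3,P4,P5] Q2=[]
t=17-18: P2@Q0 runs 1, rem=1, I/O yield, promote→Q0. Q0=[P2] Q1=[P1,P3,P4,P5] Q2=[]
t=18-19: P2@Q0 runs 1, rem=0, completes. Q0=[] Q1=[P1,P3,P4,P5] Q2=[]
t=19-23: P1@Q1 runs 4, rem=2, quantum used, demote→Q2. Q0=[] Q1=[P3,P4,P5] Q2=[P1]
t=23-27: P3@Q1 runs 4, rem=3, quantum used, demote→Q2. Q0=[] Q1=[P4,P5] Q2=[P1,P3]
t=27-29: P4@Q1 runs 2, rem=0, completes. Q0=[] Q1=[P5] Q2=[P1,P3]
t=29-33: P5@Q1 runs 4, rem=3, quantum used, demote→Q2. Q0=[] Q1=[] Q2=[P1,P3,P5]
t=33-35: P1@Q2 runs 2, rem=0, completes. Q0=[] Q1=[] Q2=[P3,P5]
t=35-38: P3@Q2 runs 3, rem=0, completes. Q0=[] Q1=[] Q2=[P5]
t=38-41: P5@Q2 runs 3, rem=0, completes. Q0=[] Q1=[] Q2=[]

Answer: P1(0-2) P2(2-3) P3(3-5) P4(5-7) P5(7-9) P2(9-10) P2(10-11) P2(11-12) P2(12-13) P2(13-14) P2(14-15) P2(15-16) P2(16-17) P2(17-18) P2(18-19) P1(19-23) P3(23-27) P4(27-29) P5(29-33) P1(33-35) P3(35-38) P5(38-41)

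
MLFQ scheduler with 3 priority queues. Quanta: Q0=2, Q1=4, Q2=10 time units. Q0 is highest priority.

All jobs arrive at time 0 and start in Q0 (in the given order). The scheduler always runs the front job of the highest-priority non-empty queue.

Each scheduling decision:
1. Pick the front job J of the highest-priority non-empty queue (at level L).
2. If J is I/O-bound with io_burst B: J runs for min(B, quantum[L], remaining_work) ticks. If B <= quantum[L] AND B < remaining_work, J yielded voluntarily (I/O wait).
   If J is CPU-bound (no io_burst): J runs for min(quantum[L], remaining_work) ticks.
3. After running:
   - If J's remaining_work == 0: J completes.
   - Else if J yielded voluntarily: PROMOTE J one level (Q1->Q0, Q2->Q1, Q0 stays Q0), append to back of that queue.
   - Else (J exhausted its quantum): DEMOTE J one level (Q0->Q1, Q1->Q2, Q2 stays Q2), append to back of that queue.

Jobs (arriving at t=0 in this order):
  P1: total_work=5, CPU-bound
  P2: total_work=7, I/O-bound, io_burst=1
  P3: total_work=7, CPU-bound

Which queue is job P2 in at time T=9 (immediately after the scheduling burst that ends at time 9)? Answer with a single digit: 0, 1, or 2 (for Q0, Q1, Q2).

t=0-2: P1@Q0 runs 2, rem=3, quantum used, demote→Q1. Q0=[P2,P3] Q1=[P1] Q2=[]
t=2-3: P2@Q0 runs 1, rem=6, I/O yield, promote→Q0. Q0=[P3,P2] Q1=[P1] Q2=[]
t=3-5: P3@Q0 runs 2, rem=5, quantum used, demote→Q1. Q0=[P2] Q1=[P1,P3] Q2=[]
t=5-6: P2@Q0 runs 1, rem=5, I/O yield, promote→Q0. Q0=[P2] Q1=[P1,P3] Q2=[]
t=6-7: P2@Q0 runs 1, rem=4, I/O yield, promote→Q0. Q0=[P2] Q1=[P1,P3] Q2=[]
t=7-8: P2@Q0 runs 1, rem=3, I/O yield, promote→Q0. Q0=[P2] Q1=[P1,P3] Q2=[]
t=8-9: P2@Q0 runs 1, rem=2, I/O yield, promote→Q0. Q0=[P2] Q1=[P1,P3] Q2=[]
t=9-10: P2@Q0 runs 1, rem=1, I/O yield, promote→Q0. Q0=[P2] Q1=[P1,P3] Q2=[]
t=10-11: P2@Q0 runs 1, rem=0, completes. Q0=[] Q1=[P1,P3] Q2=[]
t=11-14: P1@Q1 runs 3, rem=0, completes. Q0=[] Q1=[P3] Q2=[]
t=14-18: P3@Q1 runs 4, rem=1, quantum used, demote→Q2. Q0=[] Q1=[] Q2=[P3]
t=18-19: P3@Q2 runs 1, rem=0, completes. Q0=[] Q1=[] Q2=[]

Answer: 0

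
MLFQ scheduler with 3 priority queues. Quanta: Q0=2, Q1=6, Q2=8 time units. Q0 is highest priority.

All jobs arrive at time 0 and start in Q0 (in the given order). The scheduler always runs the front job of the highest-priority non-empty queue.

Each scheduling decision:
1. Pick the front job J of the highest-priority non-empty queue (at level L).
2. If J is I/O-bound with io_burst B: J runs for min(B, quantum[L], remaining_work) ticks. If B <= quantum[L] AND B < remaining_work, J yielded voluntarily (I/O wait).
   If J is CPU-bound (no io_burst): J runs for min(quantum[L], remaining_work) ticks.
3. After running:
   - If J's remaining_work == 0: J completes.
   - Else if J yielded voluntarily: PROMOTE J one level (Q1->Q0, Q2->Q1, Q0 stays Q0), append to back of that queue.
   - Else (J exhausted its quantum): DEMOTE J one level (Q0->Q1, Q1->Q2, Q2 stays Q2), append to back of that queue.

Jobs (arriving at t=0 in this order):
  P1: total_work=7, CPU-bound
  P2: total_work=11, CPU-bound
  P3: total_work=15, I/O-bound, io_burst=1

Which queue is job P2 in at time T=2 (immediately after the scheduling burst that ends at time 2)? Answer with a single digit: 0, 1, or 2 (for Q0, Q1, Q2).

t=0-2: P1@Q0 runs 2, rem=5, quantum used, demote→Q1. Q0=[P2,P3] Q1=[P1] Q2=[]
t=2-4: P2@Q0 runs 2, rem=9, quantum used, demote→Q1. Q0=[P3] Q1=[P1,P2] Q2=[]
t=4-5: P3@Q0 runs 1, rem=14, I/O yield, promote→Q0. Q0=[P3] Q1=[P1,P2] Q2=[]
t=5-6: P3@Q0 runs 1, rem=13, I/O yield, promote→Q0. Q0=[P3] Q1=[P1,P2] Q2=[]
t=6-7: P3@Q0 runs 1, rem=12, I/O yield, promote→Q0. Q0=[P3] Q1=[P1,P2] Q2=[]
t=7-8: P3@Q0 runs 1, rem=11, I/O yield, promote→Q0. Q0=[P3] Q1=[P1,P2] Q2=[]
t=8-9: P3@Q0 runs 1, rem=10, I/O yield, promote→Q0. Q0=[P3] Q1=[P1,P2] Q2=[]
t=9-10: P3@Q0 runs 1, rem=9, I/O yield, promote→Q0. Q0=[P3] Q1=[P1,P2] Q2=[]
t=10-11: P3@Q0 runs 1, rem=8, I/O yield, promote→Q0. Q0=[P3] Q1=[P1,P2] Q2=[]
t=11-12: P3@Q0 runs 1, rem=7, I/O yield, promote→Q0. Q0=[P3] Q1=[P1,P2] Q2=[]
t=12-13: P3@Q0 runs 1, rem=6, I/O yield, promote→Q0. Q0=[P3] Q1=[P1,P2] Q2=[]
t=13-14: P3@Q0 runs 1, rem=5, I/O yield, promote→Q0. Q0=[P3] Q1=[P1,P2] Q2=[]
t=14-15: P3@Q0 runs 1, rem=4, I/O yield, promote→Q0. Q0=[P3] Q1=[P1,P2] Q2=[]
t=15-16: P3@Q0 runs 1, rem=3, I/O yield, promote→Q0. Q0=[P3] Q1=[P1,P2] Q2=[]
t=16-17: P3@Q0 runs 1, rem=2, I/O yield, promote→Q0. Q0=[P3] Q1=[P1,P2] Q2=[]
t=17-18: P3@Q0 runs 1, rem=1, I/O yield, promote→Q0. Q0=[P3] Q1=[P1,P2] Q2=[]
t=18-19: P3@Q0 runs 1, rem=0, completes. Q0=[] Q1=[P1,P2] Q2=[]
t=19-24: P1@Q1 runs 5, rem=0, completes. Q0=[] Q1=[P2] Q2=[]
t=24-30: P2@Q1 runs 6, rem=3, quantum used, demote→Q2. Q0=[] Q1=[] Q2=[P2]
t=30-33: P2@Q2 runs 3, rem=0, completes. Q0=[] Q1=[] Q2=[]

Answer: 0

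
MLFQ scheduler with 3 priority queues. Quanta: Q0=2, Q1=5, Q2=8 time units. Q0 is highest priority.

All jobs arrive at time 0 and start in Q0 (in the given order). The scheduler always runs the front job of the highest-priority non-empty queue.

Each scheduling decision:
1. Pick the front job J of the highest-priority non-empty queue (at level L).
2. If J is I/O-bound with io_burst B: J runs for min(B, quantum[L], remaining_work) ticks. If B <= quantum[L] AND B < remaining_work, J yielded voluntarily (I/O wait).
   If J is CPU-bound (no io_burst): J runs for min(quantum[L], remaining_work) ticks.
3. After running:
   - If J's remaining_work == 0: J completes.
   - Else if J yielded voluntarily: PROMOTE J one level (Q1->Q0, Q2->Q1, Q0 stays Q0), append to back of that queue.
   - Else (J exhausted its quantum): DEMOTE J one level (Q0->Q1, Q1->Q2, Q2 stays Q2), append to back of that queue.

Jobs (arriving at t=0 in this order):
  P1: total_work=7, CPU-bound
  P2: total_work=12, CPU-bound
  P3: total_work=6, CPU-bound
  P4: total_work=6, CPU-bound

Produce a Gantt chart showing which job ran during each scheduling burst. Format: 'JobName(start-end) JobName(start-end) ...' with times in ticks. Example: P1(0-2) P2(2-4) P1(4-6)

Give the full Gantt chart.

Answer: P1(0-2) P2(2-4) P3(4-6) P4(6-8) P1(8-13) P2(13-18) P3(18-22) P4(22-26) P2(26-31)

Derivation:
t=0-2: P1@Q0 runs 2, rem=5, quantum used, demote→Q1. Q0=[P2,P3,P4] Q1=[P1] Q2=[]
t=2-4: P2@Q0 runs 2, rem=10, quantum used, demote→Q1. Q0=[P3,P4] Q1=[P1,P2] Q2=[]
t=4-6: P3@Q0 runs 2, rem=4, quantum used, demote→Q1. Q0=[P4] Q1=[P1,P2,P3] Q2=[]
t=6-8: P4@Q0 runs 2, rem=4, quantum used, demote→Q1. Q0=[] Q1=[P1,P2,P3,P4] Q2=[]
t=8-13: P1@Q1 runs 5, rem=0, completes. Q0=[] Q1=[P2,P3,P4] Q2=[]
t=13-18: P2@Q1 runs 5, rem=5, quantum used, demote→Q2. Q0=[] Q1=[P3,P4] Q2=[P2]
t=18-22: P3@Q1 runs 4, rem=0, completes. Q0=[] Q1=[P4] Q2=[P2]
t=22-26: P4@Q1 runs 4, rem=0, completes. Q0=[] Q1=[] Q2=[P2]
t=26-31: P2@Q2 runs 5, rem=0, completes. Q0=[] Q1=[] Q2=[]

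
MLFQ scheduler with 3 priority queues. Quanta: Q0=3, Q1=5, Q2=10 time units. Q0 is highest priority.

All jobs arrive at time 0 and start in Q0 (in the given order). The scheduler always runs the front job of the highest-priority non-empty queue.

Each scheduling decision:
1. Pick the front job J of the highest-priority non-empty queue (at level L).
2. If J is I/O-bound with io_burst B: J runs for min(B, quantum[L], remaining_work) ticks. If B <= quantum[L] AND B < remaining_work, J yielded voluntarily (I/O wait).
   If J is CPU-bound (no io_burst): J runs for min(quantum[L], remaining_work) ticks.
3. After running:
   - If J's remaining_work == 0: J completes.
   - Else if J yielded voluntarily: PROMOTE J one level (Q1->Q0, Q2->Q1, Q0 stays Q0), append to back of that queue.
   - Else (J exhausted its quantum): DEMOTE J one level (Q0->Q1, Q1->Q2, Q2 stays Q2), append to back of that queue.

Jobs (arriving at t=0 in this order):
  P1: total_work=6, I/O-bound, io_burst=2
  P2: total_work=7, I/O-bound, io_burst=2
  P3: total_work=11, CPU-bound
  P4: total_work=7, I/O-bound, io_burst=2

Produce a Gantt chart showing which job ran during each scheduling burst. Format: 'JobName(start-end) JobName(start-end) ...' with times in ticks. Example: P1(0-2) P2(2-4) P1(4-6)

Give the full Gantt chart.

t=0-2: P1@Q0 runs 2, rem=4, I/O yield, promote→Q0. Q0=[P2,P3,P4,P1] Q1=[] Q2=[]
t=2-4: P2@Q0 runs 2, rem=5, I/O yield, promote→Q0. Q0=[P3,P4,P1,P2] Q1=[] Q2=[]
t=4-7: P3@Q0 runs 3, rem=8, quantum used, demote→Q1. Q0=[P4,P1,P2] Q1=[P3] Q2=[]
t=7-9: P4@Q0 runs 2, rem=5, I/O yield, promote→Q0. Q0=[P1,P2,P4] Q1=[P3] Q2=[]
t=9-11: P1@Q0 runs 2, rem=2, I/O yield, promote→Q0. Q0=[P2,P4,P1] Q1=[P3] Q2=[]
t=11-13: P2@Q0 runs 2, rem=3, I/O yield, promote→Q0. Q0=[P4,P1,P2] Q1=[P3] Q2=[]
t=13-15: P4@Q0 runs 2, rem=3, I/O yield, promote→Q0. Q0=[P1,P2,P4] Q1=[P3] Q2=[]
t=15-17: P1@Q0 runs 2, rem=0, completes. Q0=[P2,P4] Q1=[P3] Q2=[]
t=17-19: P2@Q0 runs 2, rem=1, I/O yield, promote→Q0. Q0=[P4,P2] Q1=[P3] Q2=[]
t=19-21: P4@Q0 runs 2, rem=1, I/O yield, promote→Q0. Q0=[P2,P4] Q1=[P3] Q2=[]
t=21-22: P2@Q0 runs 1, rem=0, completes. Q0=[P4] Q1=[P3] Q2=[]
t=22-23: P4@Q0 runs 1, rem=0, completes. Q0=[] Q1=[P3] Q2=[]
t=23-28: P3@Q1 runs 5, rem=3, quantum used, demote→Q2. Q0=[] Q1=[] Q2=[P3]
t=28-31: P3@Q2 runs 3, rem=0, completes. Q0=[] Q1=[] Q2=[]

Answer: P1(0-2) P2(2-4) P3(4-7) P4(7-9) P1(9-11) P2(11-13) P4(13-15) P1(15-17) P2(17-19) P4(19-21) P2(21-22) P4(22-23) P3(23-28) P3(28-31)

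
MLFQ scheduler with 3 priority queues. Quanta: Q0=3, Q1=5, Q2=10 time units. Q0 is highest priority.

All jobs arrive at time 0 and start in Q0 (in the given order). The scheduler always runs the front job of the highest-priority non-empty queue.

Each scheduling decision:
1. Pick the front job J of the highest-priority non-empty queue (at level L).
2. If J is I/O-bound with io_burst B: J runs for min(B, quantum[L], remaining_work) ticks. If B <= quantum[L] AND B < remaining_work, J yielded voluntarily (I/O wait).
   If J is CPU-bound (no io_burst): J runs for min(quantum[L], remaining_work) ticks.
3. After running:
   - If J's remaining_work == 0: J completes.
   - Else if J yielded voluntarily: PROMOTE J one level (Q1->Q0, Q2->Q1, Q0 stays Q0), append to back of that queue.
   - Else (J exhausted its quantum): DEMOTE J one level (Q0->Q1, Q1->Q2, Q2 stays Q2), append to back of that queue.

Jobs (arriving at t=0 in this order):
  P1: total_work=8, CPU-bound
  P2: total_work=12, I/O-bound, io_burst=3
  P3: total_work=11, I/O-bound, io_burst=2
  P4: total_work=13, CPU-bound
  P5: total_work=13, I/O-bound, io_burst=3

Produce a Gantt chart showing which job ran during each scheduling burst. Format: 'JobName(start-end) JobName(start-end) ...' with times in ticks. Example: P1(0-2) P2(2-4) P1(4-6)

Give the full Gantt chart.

Answer: P1(0-3) P2(3-6) P3(6-8) P4(8-11) P5(11-14) P2(14-17) P3(17-19) P5(19-22) P2(22-25) P3(25-27) P5(27-30) P2(30-33) P3(33-35) P5(35-38) P3(38-40) P5(40-41) P3(41-42) P1(42-47) P4(47-52) P4(52-57)

Derivation:
t=0-3: P1@Q0 runs 3, rem=5, quantum used, demote→Q1. Q0=[P2,P3,P4,P5] Q1=[P1] Q2=[]
t=3-6: P2@Q0 runs 3, rem=9, I/O yield, promote→Q0. Q0=[P3,P4,P5,P2] Q1=[P1] Q2=[]
t=6-8: P3@Q0 runs 2, rem=9, I/O yield, promote→Q0. Q0=[P4,P5,P2,P3] Q1=[P1] Q2=[]
t=8-11: P4@Q0 runs 3, rem=10, quantum used, demote→Q1. Q0=[P5,P2,P3] Q1=[P1,P4] Q2=[]
t=11-14: P5@Q0 runs 3, rem=10, I/O yield, promote→Q0. Q0=[P2,P3,P5] Q1=[P1,P4] Q2=[]
t=14-17: P2@Q0 runs 3, rem=6, I/O yield, promote→Q0. Q0=[P3,P5,P2] Q1=[P1,P4] Q2=[]
t=17-19: P3@Q0 runs 2, rem=7, I/O yield, promote→Q0. Q0=[P5,P2,P3] Q1=[P1,P4] Q2=[]
t=19-22: P5@Q0 runs 3, rem=7, I/O yield, promote→Q0. Q0=[P2,P3,P5] Q1=[P1,P4] Q2=[]
t=22-25: P2@Q0 runs 3, rem=3, I/O yield, promote→Q0. Q0=[P3,P5,P2] Q1=[P1,P4] Q2=[]
t=25-27: P3@Q0 runs 2, rem=5, I/O yield, promote→Q0. Q0=[P5,P2,P3] Q1=[P1,P4] Q2=[]
t=27-30: P5@Q0 runs 3, rem=4, I/O yield, promote→Q0. Q0=[P2,P3,P5] Q1=[P1,P4] Q2=[]
t=30-33: P2@Q0 runs 3, rem=0, completes. Q0=[P3,P5] Q1=[P1,P4] Q2=[]
t=33-35: P3@Q0 runs 2, rem=3, I/O yield, promote→Q0. Q0=[P5,P3] Q1=[P1,P4] Q2=[]
t=35-38: P5@Q0 runs 3, rem=1, I/O yield, promote→Q0. Q0=[P3,P5] Q1=[P1,P4] Q2=[]
t=38-40: P3@Q0 runs 2, rem=1, I/O yield, promote→Q0. Q0=[P5,P3] Q1=[P1,P4] Q2=[]
t=40-41: P5@Q0 runs 1, rem=0, completes. Q0=[P3] Q1=[P1,P4] Q2=[]
t=41-42: P3@Q0 runs 1, rem=0, completes. Q0=[] Q1=[P1,P4] Q2=[]
t=42-47: P1@Q1 runs 5, rem=0, completes. Q0=[] Q1=[P4] Q2=[]
t=47-52: P4@Q1 runs 5, rem=5, quantum used, demote→Q2. Q0=[] Q1=[] Q2=[P4]
t=52-57: P4@Q2 runs 5, rem=0, completes. Q0=[] Q1=[] Q2=[]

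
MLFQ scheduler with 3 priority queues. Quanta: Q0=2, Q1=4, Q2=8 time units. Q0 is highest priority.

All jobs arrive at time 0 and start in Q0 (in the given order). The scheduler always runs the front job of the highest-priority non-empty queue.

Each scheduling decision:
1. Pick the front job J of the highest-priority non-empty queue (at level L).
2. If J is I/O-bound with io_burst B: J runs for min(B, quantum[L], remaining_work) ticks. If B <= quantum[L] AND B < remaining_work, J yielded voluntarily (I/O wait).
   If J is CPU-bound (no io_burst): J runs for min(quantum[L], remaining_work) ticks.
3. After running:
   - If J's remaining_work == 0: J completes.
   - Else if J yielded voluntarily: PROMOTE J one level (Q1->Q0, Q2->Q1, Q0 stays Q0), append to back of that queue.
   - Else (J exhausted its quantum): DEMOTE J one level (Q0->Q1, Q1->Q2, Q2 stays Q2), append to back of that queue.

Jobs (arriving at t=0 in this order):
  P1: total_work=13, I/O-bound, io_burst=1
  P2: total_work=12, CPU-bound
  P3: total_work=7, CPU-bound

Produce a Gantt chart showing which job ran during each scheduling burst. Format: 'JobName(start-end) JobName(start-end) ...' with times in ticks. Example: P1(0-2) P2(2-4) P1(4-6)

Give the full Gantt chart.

t=0-1: P1@Q0 runs 1, rem=12, I/O yield, promote→Q0. Q0=[P2,P3,P1] Q1=[] Q2=[]
t=1-3: P2@Q0 runs 2, rem=10, quantum used, demote→Q1. Q0=[P3,P1] Q1=[P2] Q2=[]
t=3-5: P3@Q0 runs 2, rem=5, quantum used, demote→Q1. Q0=[P1] Q1=[P2,P3] Q2=[]
t=5-6: P1@Q0 runs 1, rem=11, I/O yield, promote→Q0. Q0=[P1] Q1=[P2,P3] Q2=[]
t=6-7: P1@Q0 runs 1, rem=10, I/O yield, promote→Q0. Q0=[P1] Q1=[P2,P3] Q2=[]
t=7-8: P1@Q0 runs 1, rem=9, I/O yield, promote→Q0. Q0=[P1] Q1=[P2,P3] Q2=[]
t=8-9: P1@Q0 runs 1, rem=8, I/O yield, promote→Q0. Q0=[P1] Q1=[P2,P3] Q2=[]
t=9-10: P1@Q0 runs 1, rem=7, I/O yield, promote→Q0. Q0=[P1] Q1=[P2,P3] Q2=[]
t=10-11: P1@Q0 runs 1, rem=6, I/O yield, promote→Q0. Q0=[P1] Q1=[P2,P3] Q2=[]
t=11-12: P1@Q0 runs 1, rem=5, I/O yield, promote→Q0. Q0=[P1] Q1=[P2,P3] Q2=[]
t=12-13: P1@Q0 runs 1, rem=4, I/O yield, promote→Q0. Q0=[P1] Q1=[P2,P3] Q2=[]
t=13-14: P1@Q0 runs 1, rem=3, I/O yield, promote→Q0. Q0=[P1] Q1=[P2,P3] Q2=[]
t=14-15: P1@Q0 runs 1, rem=2, I/O yield, promote→Q0. Q0=[P1] Q1=[P2,P3] Q2=[]
t=15-16: P1@Q0 runs 1, rem=1, I/O yield, promote→Q0. Q0=[P1] Q1=[P2,P3] Q2=[]
t=16-17: P1@Q0 runs 1, rem=0, completes. Q0=[] Q1=[P2,P3] Q2=[]
t=17-21: P2@Q1 runs 4, rem=6, quantum used, demote→Q2. Q0=[] Q1=[P3] Q2=[P2]
t=21-25: P3@Q1 runs 4, rem=1, quantum used, demote→Q2. Q0=[] Q1=[] Q2=[P2,P3]
t=25-31: P2@Q2 runs 6, rem=0, completes. Q0=[] Q1=[] Q2=[P3]
t=31-32: P3@Q2 runs 1, rem=0, completes. Q0=[] Q1=[] Q2=[]

Answer: P1(0-1) P2(1-3) P3(3-5) P1(5-6) P1(6-7) P1(7-8) P1(8-9) P1(9-10) P1(10-11) P1(11-12) P1(12-13) P1(13-14) P1(14-15) P1(15-16) P1(16-17) P2(17-21) P3(21-25) P2(25-31) P3(31-32)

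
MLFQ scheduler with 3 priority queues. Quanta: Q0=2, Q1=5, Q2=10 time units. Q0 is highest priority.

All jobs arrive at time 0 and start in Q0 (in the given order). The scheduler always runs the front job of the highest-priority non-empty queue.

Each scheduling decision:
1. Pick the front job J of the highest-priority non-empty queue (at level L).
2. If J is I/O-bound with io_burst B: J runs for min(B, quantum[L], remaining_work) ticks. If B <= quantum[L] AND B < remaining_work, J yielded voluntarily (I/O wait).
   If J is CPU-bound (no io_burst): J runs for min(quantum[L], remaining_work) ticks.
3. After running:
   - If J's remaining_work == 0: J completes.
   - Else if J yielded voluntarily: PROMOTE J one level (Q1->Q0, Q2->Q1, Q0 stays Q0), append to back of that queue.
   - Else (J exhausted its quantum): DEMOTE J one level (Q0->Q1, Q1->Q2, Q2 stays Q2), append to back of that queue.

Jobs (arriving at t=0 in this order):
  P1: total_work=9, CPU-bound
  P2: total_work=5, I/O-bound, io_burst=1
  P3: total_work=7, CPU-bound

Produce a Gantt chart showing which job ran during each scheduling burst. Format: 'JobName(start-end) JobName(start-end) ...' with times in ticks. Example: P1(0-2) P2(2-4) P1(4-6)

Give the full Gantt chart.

Answer: P1(0-2) P2(2-3) P3(3-5) P2(5-6) P2(6-7) P2(7-8) P2(8-9) P1(9-14) P3(14-19) P1(19-21)

Derivation:
t=0-2: P1@Q0 runs 2, rem=7, quantum used, demote→Q1. Q0=[P2,P3] Q1=[P1] Q2=[]
t=2-3: P2@Q0 runs 1, rem=4, I/O yield, promote→Q0. Q0=[P3,P2] Q1=[P1] Q2=[]
t=3-5: P3@Q0 runs 2, rem=5, quantum used, demote→Q1. Q0=[P2] Q1=[P1,P3] Q2=[]
t=5-6: P2@Q0 runs 1, rem=3, I/O yield, promote→Q0. Q0=[P2] Q1=[P1,P3] Q2=[]
t=6-7: P2@Q0 runs 1, rem=2, I/O yield, promote→Q0. Q0=[P2] Q1=[P1,P3] Q2=[]
t=7-8: P2@Q0 runs 1, rem=1, I/O yield, promote→Q0. Q0=[P2] Q1=[P1,P3] Q2=[]
t=8-9: P2@Q0 runs 1, rem=0, completes. Q0=[] Q1=[P1,P3] Q2=[]
t=9-14: P1@Q1 runs 5, rem=2, quantum used, demote→Q2. Q0=[] Q1=[P3] Q2=[P1]
t=14-19: P3@Q1 runs 5, rem=0, completes. Q0=[] Q1=[] Q2=[P1]
t=19-21: P1@Q2 runs 2, rem=0, completes. Q0=[] Q1=[] Q2=[]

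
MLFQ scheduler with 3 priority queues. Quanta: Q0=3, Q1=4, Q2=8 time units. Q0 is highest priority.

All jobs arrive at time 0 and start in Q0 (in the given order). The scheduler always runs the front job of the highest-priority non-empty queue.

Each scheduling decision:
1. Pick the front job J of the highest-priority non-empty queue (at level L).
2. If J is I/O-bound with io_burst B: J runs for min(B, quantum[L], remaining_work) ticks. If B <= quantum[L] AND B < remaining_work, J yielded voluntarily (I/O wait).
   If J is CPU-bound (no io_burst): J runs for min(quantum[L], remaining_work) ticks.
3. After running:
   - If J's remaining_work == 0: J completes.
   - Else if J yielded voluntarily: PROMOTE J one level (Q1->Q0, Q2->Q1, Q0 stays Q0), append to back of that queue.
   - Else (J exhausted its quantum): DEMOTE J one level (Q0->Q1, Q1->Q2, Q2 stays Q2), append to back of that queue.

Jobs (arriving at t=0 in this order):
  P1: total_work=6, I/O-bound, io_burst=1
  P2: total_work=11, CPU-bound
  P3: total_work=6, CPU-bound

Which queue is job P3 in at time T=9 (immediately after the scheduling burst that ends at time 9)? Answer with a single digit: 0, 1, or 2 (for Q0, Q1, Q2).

t=0-1: P1@Q0 runs 1, rem=5, I/O yield, promote→Q0. Q0=[P2,P3,P1] Q1=[] Q2=[]
t=1-4: P2@Q0 runs 3, rem=8, quantum used, demote→Q1. Q0=[P3,P1] Q1=[P2] Q2=[]
t=4-7: P3@Q0 runs 3, rem=3, quantum used, demote→Q1. Q0=[P1] Q1=[P2,P3] Q2=[]
t=7-8: P1@Q0 runs 1, rem=4, I/O yield, promote→Q0. Q0=[P1] Q1=[P2,P3] Q2=[]
t=8-9: P1@Q0 runs 1, rem=3, I/O yield, promote→Q0. Q0=[P1] Q1=[P2,P3] Q2=[]
t=9-10: P1@Q0 runs 1, rem=2, I/O yield, promote→Q0. Q0=[P1] Q1=[P2,P3] Q2=[]
t=10-11: P1@Q0 runs 1, rem=1, I/O yield, promote→Q0. Q0=[P1] Q1=[P2,P3] Q2=[]
t=11-12: P1@Q0 runs 1, rem=0, completes. Q0=[] Q1=[P2,P3] Q2=[]
t=12-16: P2@Q1 runs 4, rem=4, quantum used, demote→Q2. Q0=[] Q1=[P3] Q2=[P2]
t=16-19: P3@Q1 runs 3, rem=0, completes. Q0=[] Q1=[] Q2=[P2]
t=19-23: P2@Q2 runs 4, rem=0, completes. Q0=[] Q1=[] Q2=[]

Answer: 1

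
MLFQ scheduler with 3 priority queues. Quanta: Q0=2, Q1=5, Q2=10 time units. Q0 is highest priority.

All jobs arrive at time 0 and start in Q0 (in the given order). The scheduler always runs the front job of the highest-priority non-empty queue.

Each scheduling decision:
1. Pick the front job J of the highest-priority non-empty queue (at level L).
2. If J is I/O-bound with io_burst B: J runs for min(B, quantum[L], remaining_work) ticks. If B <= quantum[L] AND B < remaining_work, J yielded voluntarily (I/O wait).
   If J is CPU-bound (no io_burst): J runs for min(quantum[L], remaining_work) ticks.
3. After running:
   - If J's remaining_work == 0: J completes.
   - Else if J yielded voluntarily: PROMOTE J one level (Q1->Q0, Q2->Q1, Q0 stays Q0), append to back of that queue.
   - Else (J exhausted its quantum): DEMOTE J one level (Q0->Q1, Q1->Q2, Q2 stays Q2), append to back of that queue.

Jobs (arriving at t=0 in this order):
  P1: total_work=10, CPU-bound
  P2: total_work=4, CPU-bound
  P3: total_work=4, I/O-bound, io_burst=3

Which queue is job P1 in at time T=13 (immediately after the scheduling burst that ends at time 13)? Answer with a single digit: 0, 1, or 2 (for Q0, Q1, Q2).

Answer: 2

Derivation:
t=0-2: P1@Q0 runs 2, rem=8, quantum used, demote→Q1. Q0=[P2,P3] Q1=[P1] Q2=[]
t=2-4: P2@Q0 runs 2, rem=2, quantum used, demote→Q1. Q0=[P3] Q1=[P1,P2] Q2=[]
t=4-6: P3@Q0 runs 2, rem=2, quantum used, demote→Q1. Q0=[] Q1=[P1,P2,P3] Q2=[]
t=6-11: P1@Q1 runs 5, rem=3, quantum used, demote→Q2. Q0=[] Q1=[P2,P3] Q2=[P1]
t=11-13: P2@Q1 runs 2, rem=0, completes. Q0=[] Q1=[P3] Q2=[P1]
t=13-15: P3@Q1 runs 2, rem=0, completes. Q0=[] Q1=[] Q2=[P1]
t=15-18: P1@Q2 runs 3, rem=0, completes. Q0=[] Q1=[] Q2=[]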